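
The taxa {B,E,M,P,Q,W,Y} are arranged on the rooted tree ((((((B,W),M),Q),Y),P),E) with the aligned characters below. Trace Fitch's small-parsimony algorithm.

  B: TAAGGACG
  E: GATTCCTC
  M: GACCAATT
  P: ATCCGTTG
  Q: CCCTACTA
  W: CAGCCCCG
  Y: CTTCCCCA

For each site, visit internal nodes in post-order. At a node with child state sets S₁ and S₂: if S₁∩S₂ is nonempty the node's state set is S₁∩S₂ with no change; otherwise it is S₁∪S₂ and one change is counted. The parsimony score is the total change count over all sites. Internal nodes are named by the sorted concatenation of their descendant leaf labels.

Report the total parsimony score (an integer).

[col 0] BW: children B:{T}, W:{C} ∪→ {C,T}; cost 1
[col 0] BMW: children BW:{C,T}, M:{G} ∪→ {C,G,T}; cost 1
[col 0] BMQW: children BMW:{C,G,T}, Q:{C} ∩→ {C}; cost 0
[col 0] BMQWY: children BMQW:{C}, Y:{C} ∩→ {C}; cost 0
[col 0] BMPQWY: children BMQWY:{C}, P:{A} ∪→ {A,C}; cost 1
[col 0] BEMPQWY: children BMPQWY:{A,C}, E:{G} ∪→ {A,C,G}; cost 1
[col 1] BW: children B:{A}, W:{A} ∩→ {A}; cost 0
[col 1] BMW: children BW:{A}, M:{A} ∩→ {A}; cost 0
[col 1] BMQW: children BMW:{A}, Q:{C} ∪→ {A,C}; cost 1
[col 1] BMQWY: children BMQW:{A,C}, Y:{T} ∪→ {A,C,T}; cost 1
[col 1] BMPQWY: children BMQWY:{A,C,T}, P:{T} ∩→ {T}; cost 0
[col 1] BEMPQWY: children BMPQWY:{T}, E:{A} ∪→ {A,T}; cost 1
[col 2] BW: children B:{A}, W:{G} ∪→ {A,G}; cost 1
[col 2] BMW: children BW:{A,G}, M:{C} ∪→ {A,C,G}; cost 1
[col 2] BMQW: children BMW:{A,C,G}, Q:{C} ∩→ {C}; cost 0
[col 2] BMQWY: children BMQW:{C}, Y:{T} ∪→ {C,T}; cost 1
[col 2] BMPQWY: children BMQWY:{C,T}, P:{C} ∩→ {C}; cost 0
[col 2] BEMPQWY: children BMPQWY:{C}, E:{T} ∪→ {C,T}; cost 1
[col 3] BW: children B:{G}, W:{C} ∪→ {C,G}; cost 1
[col 3] BMW: children BW:{C,G}, M:{C} ∩→ {C}; cost 0
[col 3] BMQW: children BMW:{C}, Q:{T} ∪→ {C,T}; cost 1
[col 3] BMQWY: children BMQW:{C,T}, Y:{C} ∩→ {C}; cost 0
[col 3] BMPQWY: children BMQWY:{C}, P:{C} ∩→ {C}; cost 0
[col 3] BEMPQWY: children BMPQWY:{C}, E:{T} ∪→ {C,T}; cost 1
[col 4] BW: children B:{G}, W:{C} ∪→ {C,G}; cost 1
[col 4] BMW: children BW:{C,G}, M:{A} ∪→ {A,C,G}; cost 1
[col 4] BMQW: children BMW:{A,C,G}, Q:{A} ∩→ {A}; cost 0
[col 4] BMQWY: children BMQW:{A}, Y:{C} ∪→ {A,C}; cost 1
[col 4] BMPQWY: children BMQWY:{A,C}, P:{G} ∪→ {A,C,G}; cost 1
[col 4] BEMPQWY: children BMPQWY:{A,C,G}, E:{C} ∩→ {C}; cost 0
[col 5] BW: children B:{A}, W:{C} ∪→ {A,C}; cost 1
[col 5] BMW: children BW:{A,C}, M:{A} ∩→ {A}; cost 0
[col 5] BMQW: children BMW:{A}, Q:{C} ∪→ {A,C}; cost 1
[col 5] BMQWY: children BMQW:{A,C}, Y:{C} ∩→ {C}; cost 0
[col 5] BMPQWY: children BMQWY:{C}, P:{T} ∪→ {C,T}; cost 1
[col 5] BEMPQWY: children BMPQWY:{C,T}, E:{C} ∩→ {C}; cost 0
[col 6] BW: children B:{C}, W:{C} ∩→ {C}; cost 0
[col 6] BMW: children BW:{C}, M:{T} ∪→ {C,T}; cost 1
[col 6] BMQW: children BMW:{C,T}, Q:{T} ∩→ {T}; cost 0
[col 6] BMQWY: children BMQW:{T}, Y:{C} ∪→ {C,T}; cost 1
[col 6] BMPQWY: children BMQWY:{C,T}, P:{T} ∩→ {T}; cost 0
[col 6] BEMPQWY: children BMPQWY:{T}, E:{T} ∩→ {T}; cost 0
[col 7] BW: children B:{G}, W:{G} ∩→ {G}; cost 0
[col 7] BMW: children BW:{G}, M:{T} ∪→ {G,T}; cost 1
[col 7] BMQW: children BMW:{G,T}, Q:{A} ∪→ {A,G,T}; cost 1
[col 7] BMQWY: children BMQW:{A,G,T}, Y:{A} ∩→ {A}; cost 0
[col 7] BMPQWY: children BMQWY:{A}, P:{G} ∪→ {A,G}; cost 1
[col 7] BEMPQWY: children BMPQWY:{A,G}, E:{C} ∪→ {A,C,G}; cost 1
per-site changes: [4, 3, 4, 3, 4, 3, 2, 4]; total = 27

27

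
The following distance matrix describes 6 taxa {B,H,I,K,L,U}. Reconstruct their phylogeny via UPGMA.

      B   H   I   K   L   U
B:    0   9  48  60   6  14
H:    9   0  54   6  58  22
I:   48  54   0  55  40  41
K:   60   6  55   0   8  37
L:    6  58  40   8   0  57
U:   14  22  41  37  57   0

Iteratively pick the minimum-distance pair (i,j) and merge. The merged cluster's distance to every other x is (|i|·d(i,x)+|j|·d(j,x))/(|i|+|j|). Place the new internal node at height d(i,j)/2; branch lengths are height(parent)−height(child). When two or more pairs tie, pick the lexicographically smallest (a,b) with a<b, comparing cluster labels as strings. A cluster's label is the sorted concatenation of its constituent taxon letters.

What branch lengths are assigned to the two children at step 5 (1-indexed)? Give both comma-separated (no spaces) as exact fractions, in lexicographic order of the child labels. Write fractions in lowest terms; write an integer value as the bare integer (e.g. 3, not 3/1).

1. join B+L (d=6) ⇒ BL; edges |B|=3, |L|=3
  updated: d(BL,H)=67/2, d(BL,I)=44, d(BL,K)=34, d(BL,U)=71/2
2. join H+K (d=6) ⇒ HK; edges |H|=3, |K|=3
  updated: d(BL,HK)=135/4, d(HK,I)=109/2, d(HK,U)=59/2
3. join HK+U (d=59/2) ⇒ HKU; edges |HK|=47/4, |U|=59/4
  updated: d(BL,HKU)=103/3, d(HKU,I)=50
4. join BL+HKU (d=103/3) ⇒ BHKLU; edges |BL|=85/6, |HKU|=29/12
  updated: d(BHKLU,I)=238/5
5. join BHKLU+I (d=238/5) ⇒ BHIKLU; edges |BHKLU|=199/30, |I|=119/5
final tree: (((B:3,L:3):85/6,((H:3,K:3):47/4,U:59/4):29/12):199/30,I:119/5)
total length: 5131/60

199/30,119/5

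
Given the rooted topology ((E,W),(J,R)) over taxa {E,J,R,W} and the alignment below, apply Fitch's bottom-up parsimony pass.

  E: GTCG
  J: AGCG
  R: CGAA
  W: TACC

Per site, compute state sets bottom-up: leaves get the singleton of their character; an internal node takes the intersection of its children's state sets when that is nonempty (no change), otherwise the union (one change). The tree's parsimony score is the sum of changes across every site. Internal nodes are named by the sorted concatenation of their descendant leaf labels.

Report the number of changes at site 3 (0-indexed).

[col 0] EW: children E:{G}, W:{T} ∪→ {G,T}; cost 1
[col 0] JR: children J:{A}, R:{C} ∪→ {A,C}; cost 1
[col 0] EJRW: children EW:{G,T}, JR:{A,C} ∪→ {A,C,G,T}; cost 1
[col 1] EW: children E:{T}, W:{A} ∪→ {A,T}; cost 1
[col 1] JR: children J:{G}, R:{G} ∩→ {G}; cost 0
[col 1] EJRW: children EW:{A,T}, JR:{G} ∪→ {A,G,T}; cost 1
[col 2] EW: children E:{C}, W:{C} ∩→ {C}; cost 0
[col 2] JR: children J:{C}, R:{A} ∪→ {A,C}; cost 1
[col 2] EJRW: children EW:{C}, JR:{A,C} ∩→ {C}; cost 0
[col 3] EW: children E:{G}, W:{C} ∪→ {C,G}; cost 1
[col 3] JR: children J:{G}, R:{A} ∪→ {A,G}; cost 1
[col 3] EJRW: children EW:{C,G}, JR:{A,G} ∩→ {G}; cost 0
per-site changes: [3, 2, 1, 2]; total = 8

2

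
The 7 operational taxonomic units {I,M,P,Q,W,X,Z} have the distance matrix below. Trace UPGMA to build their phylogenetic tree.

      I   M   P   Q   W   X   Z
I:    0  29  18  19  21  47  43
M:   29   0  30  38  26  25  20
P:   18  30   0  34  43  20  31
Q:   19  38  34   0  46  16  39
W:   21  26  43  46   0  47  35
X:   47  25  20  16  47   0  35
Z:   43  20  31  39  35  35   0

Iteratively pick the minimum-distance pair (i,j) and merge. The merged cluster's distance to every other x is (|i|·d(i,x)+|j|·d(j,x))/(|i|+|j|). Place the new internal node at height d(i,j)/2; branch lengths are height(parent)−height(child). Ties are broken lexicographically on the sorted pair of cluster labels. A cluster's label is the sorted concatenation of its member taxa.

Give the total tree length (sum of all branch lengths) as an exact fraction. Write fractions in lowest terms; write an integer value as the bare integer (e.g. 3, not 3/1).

step 1: merge (Q,X) at d=16; branch lengths Q→8, X→8; new cluster QX
  updated: d(I,QX)=33, d(M,QX)=63/2, d(P,QX)=27, d(QX,W)=93/2, d(QX,Z)=37
step 2: merge (I,P) at d=18; branch lengths I→9, P→9; new cluster IP
  updated: d(IP,M)=59/2, d(IP,QX)=30, d(IP,W)=32, d(IP,Z)=37
step 3: merge (M,Z) at d=20; branch lengths M→10, Z→10; new cluster MZ
  updated: d(IP,MZ)=133/4, d(MZ,QX)=137/4, d(MZ,W)=61/2
step 4: merge (IP,QX) at d=30; branch lengths IP→6, QX→7; new cluster IPQX
  updated: d(IPQX,MZ)=135/4, d(IPQX,W)=157/4
step 5: merge (MZ,W) at d=61/2; branch lengths MZ→21/4, W→61/4; new cluster MWZ
  updated: d(IPQX,MWZ)=427/12
step 6: merge (IPQX,MWZ) at d=427/12; branch lengths IPQX→67/24, MWZ→61/24; new cluster IMPQWXZ
final tree: (((I:9,P:9):6,(Q:8,X:8):7):67/24,((M:10,Z:10):21/4,W:61/4):61/24)
total length: 557/6

557/6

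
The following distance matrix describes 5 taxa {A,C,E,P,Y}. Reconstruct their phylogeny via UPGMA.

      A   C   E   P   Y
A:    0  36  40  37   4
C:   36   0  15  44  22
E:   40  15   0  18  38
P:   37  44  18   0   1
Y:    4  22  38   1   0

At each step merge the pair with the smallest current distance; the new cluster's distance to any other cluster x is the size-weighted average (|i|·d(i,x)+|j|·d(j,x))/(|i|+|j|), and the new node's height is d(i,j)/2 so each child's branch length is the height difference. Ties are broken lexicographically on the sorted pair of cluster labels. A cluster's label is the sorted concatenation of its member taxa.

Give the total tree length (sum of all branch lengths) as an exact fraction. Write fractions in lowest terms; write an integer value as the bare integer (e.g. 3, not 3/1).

iteration 1: select P,Y (d=1); attach at lengths (1/2, 1/2); label the merged cluster PY
  updated: d(A,PY)=41/2, d(C,PY)=33, d(E,PY)=28
iteration 2: select C,E (d=15); attach at lengths (15/2, 15/2); label the merged cluster CE
  updated: d(A,CE)=38, d(CE,PY)=61/2
iteration 3: select A,PY (d=41/2); attach at lengths (41/4, 39/4); label the merged cluster APY
  updated: d(APY,CE)=33
iteration 4: select APY,CE (d=33); attach at lengths (25/4, 9); label the merged cluster ACEPY
final tree: ((A:41/4,(P:1/2,Y:1/2):39/4):25/4,(C:15/2,E:15/2):9)
total length: 205/4

205/4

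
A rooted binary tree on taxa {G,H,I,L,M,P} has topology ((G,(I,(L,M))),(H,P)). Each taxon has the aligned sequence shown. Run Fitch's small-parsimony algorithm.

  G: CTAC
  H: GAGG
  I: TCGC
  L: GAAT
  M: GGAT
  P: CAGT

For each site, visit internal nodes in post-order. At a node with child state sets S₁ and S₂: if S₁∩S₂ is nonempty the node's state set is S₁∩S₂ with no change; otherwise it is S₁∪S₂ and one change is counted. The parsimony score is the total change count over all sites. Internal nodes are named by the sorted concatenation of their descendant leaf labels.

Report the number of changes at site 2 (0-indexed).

[col 0] LM: children L:{G}, M:{G} ∩→ {G}; cost 0
[col 0] ILM: children I:{T}, LM:{G} ∪→ {G,T}; cost 1
[col 0] GILM: children G:{C}, ILM:{G,T} ∪→ {C,G,T}; cost 1
[col 0] HP: children H:{G}, P:{C} ∪→ {C,G}; cost 1
[col 0] GHILMP: children GILM:{C,G,T}, HP:{C,G} ∩→ {C,G}; cost 0
[col 1] LM: children L:{A}, M:{G} ∪→ {A,G}; cost 1
[col 1] ILM: children I:{C}, LM:{A,G} ∪→ {A,C,G}; cost 1
[col 1] GILM: children G:{T}, ILM:{A,C,G} ∪→ {A,C,G,T}; cost 1
[col 1] HP: children H:{A}, P:{A} ∩→ {A}; cost 0
[col 1] GHILMP: children GILM:{A,C,G,T}, HP:{A} ∩→ {A}; cost 0
[col 2] LM: children L:{A}, M:{A} ∩→ {A}; cost 0
[col 2] ILM: children I:{G}, LM:{A} ∪→ {A,G}; cost 1
[col 2] GILM: children G:{A}, ILM:{A,G} ∩→ {A}; cost 0
[col 2] HP: children H:{G}, P:{G} ∩→ {G}; cost 0
[col 2] GHILMP: children GILM:{A}, HP:{G} ∪→ {A,G}; cost 1
[col 3] LM: children L:{T}, M:{T} ∩→ {T}; cost 0
[col 3] ILM: children I:{C}, LM:{T} ∪→ {C,T}; cost 1
[col 3] GILM: children G:{C}, ILM:{C,T} ∩→ {C}; cost 0
[col 3] HP: children H:{G}, P:{T} ∪→ {G,T}; cost 1
[col 3] GHILMP: children GILM:{C}, HP:{G,T} ∪→ {C,G,T}; cost 1
per-site changes: [3, 3, 2, 3]; total = 11

2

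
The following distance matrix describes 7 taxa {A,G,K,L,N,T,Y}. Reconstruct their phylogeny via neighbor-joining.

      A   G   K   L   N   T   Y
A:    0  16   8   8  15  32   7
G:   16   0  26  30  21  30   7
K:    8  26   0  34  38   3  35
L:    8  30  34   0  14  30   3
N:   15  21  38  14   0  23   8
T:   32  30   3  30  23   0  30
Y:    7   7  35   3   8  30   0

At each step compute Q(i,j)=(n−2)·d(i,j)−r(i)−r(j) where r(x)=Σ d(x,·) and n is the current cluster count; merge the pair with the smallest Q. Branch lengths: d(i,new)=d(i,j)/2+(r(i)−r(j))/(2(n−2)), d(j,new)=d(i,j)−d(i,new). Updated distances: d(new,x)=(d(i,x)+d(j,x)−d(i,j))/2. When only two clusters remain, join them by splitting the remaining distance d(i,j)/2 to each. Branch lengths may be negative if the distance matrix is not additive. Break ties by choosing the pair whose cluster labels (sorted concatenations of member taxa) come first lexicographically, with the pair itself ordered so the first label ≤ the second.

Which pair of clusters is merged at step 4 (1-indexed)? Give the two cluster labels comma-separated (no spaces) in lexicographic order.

iteration 1: select K,T (d=3, Q=-277); attach at lengths (11/10, 19/10); label the merged cluster KT
  updated: d(A,KT)=37/2, d(G,KT)=53/2, d(KT,L)=61/2, d(KT,N)=29, d(KT,Y)=31
iteration 2: select G,KT (d=53/2, Q=-130); attach at lengths (71/8, 141/8); label the merged cluster GKT
  updated: d(A,GKT)=4, d(GKT,L)=17, d(GKT,N)=47/4, d(GKT,Y)=23/4
iteration 3: select A,GKT (d=4, Q=-121/2); attach at lengths (5/4, 11/4); label the merged cluster AGKT
  updated: d(AGKT,L)=21/2, d(AGKT,N)=91/8, d(AGKT,Y)=35/8
iteration 4: select AGKT,N (d=91/8, Q=-295/8); attach at lengths (125/32, 239/32); label the merged cluster AGKNT
  updated: d(AGKNT,L)=105/16, d(AGKNT,Y)=1/2
iteration 5: select AGKNT,L (d=105/16, Q=-161/16); attach at lengths (65/32, 145/32); label the merged cluster AGKLNT
  updated: d(AGKLNT,Y)=-49/32
iteration 6: select AGKLNT,Y (d=-49/32); attach at lengths (-49/64, -49/64); label the merged cluster AGKLNTY
final tree: ((((A:5/4,(G:71/8,(K:11/10,T:19/10):141/8):11/4):125/32,N:239/32):65/32,L:145/32):-49/64,Y:-49/64)
total length: 1597/32

AGKT,N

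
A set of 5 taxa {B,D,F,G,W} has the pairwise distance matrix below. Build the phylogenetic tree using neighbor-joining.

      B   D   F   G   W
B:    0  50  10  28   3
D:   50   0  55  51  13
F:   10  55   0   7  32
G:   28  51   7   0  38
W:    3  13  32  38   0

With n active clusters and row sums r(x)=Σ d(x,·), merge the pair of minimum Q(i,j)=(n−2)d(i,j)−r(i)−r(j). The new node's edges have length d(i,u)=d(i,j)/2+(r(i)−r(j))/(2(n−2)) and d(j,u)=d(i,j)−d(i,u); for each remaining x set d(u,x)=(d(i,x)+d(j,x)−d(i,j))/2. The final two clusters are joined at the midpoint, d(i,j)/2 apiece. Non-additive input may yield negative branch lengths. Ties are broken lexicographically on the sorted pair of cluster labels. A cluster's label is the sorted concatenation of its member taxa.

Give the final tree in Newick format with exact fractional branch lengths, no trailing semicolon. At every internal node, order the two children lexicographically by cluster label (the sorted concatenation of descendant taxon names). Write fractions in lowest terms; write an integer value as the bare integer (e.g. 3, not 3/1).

1. join D+W (d=13, Q=-216) ⇒ DW; edges |D|=61/3, |W|=-22/3
  updated: d(B,DW)=20, d(DW,F)=37, d(DW,G)=38
2. join B+DW (d=20, Q=-113) ⇒ BDW; edges |B|=3/4, |DW|=77/4
  updated: d(BDW,F)=27/2, d(BDW,G)=23
3. join BDW+F (d=27/2, Q=-87/2) ⇒ BDFW; edges |BDW|=59/4, |F|=-5/4
  updated: d(BDFW,G)=33/4
4. join BDFW+G (d=33/4) ⇒ BDFGW; edges |BDFW|=33/8, |G|=33/8
final tree: (((B:3/4,(D:61/3,W:-22/3):77/4):59/4,F:-5/4):33/8,G:33/8)
total length: 219/4

(((B:3/4,(D:61/3,W:-22/3):77/4):59/4,F:-5/4):33/8,G:33/8)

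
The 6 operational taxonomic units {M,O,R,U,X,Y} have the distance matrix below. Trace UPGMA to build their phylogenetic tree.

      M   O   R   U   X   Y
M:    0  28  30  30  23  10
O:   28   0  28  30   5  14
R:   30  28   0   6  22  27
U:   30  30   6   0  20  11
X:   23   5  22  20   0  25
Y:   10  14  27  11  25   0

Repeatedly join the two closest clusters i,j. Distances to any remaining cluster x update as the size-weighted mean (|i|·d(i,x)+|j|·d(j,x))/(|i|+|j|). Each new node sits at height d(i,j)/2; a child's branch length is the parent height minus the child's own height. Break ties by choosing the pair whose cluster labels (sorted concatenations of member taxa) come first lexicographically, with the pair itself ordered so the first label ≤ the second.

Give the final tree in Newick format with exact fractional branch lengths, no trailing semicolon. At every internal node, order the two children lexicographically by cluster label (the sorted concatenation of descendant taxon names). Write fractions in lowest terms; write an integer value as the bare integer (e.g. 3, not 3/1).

(((M:5,Y:5):25/4,(O:5/2,X:5/2):35/4):9/8,(R:3,U:3):75/8)

step 1: merge (O,X) at d=5; branch lengths O→5/2, X→5/2; new cluster OX
  updated: d(M,OX)=51/2, d(OX,R)=25, d(OX,U)=25, d(OX,Y)=39/2
step 2: merge (R,U) at d=6; branch lengths R→3, U→3; new cluster RU
  updated: d(M,RU)=30, d(OX,RU)=25, d(RU,Y)=19
step 3: merge (M,Y) at d=10; branch lengths M→5, Y→5; new cluster MY
  updated: d(MY,OX)=45/2, d(MY,RU)=49/2
step 4: merge (MY,OX) at d=45/2; branch lengths MY→25/4, OX→35/4; new cluster MOXY
  updated: d(MOXY,RU)=99/4
step 5: merge (MOXY,RU) at d=99/4; branch lengths MOXY→9/8, RU→75/8; new cluster MORUXY
final tree: (((M:5,Y:5):25/4,(O:5/2,X:5/2):35/4):9/8,(R:3,U:3):75/8)
total length: 93/2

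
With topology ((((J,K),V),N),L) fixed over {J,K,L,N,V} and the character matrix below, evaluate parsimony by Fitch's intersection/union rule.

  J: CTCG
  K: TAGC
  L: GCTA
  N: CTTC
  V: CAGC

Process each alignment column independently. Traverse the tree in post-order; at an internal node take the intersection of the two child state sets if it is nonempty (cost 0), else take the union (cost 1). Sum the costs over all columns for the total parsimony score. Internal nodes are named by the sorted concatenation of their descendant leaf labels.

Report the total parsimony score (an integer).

JK@0: {C} ∪ {T} = {C,T} (union, +1)
JKV@0: {C,T} ∩ {C} = {C} (intersection, +0)
JKNV@0: {C} ∩ {C} = {C} (intersection, +0)
JKLNV@0: {C} ∪ {G} = {C,G} (union, +1)
JK@1: {T} ∪ {A} = {A,T} (union, +1)
JKV@1: {A,T} ∩ {A} = {A} (intersection, +0)
JKNV@1: {A} ∪ {T} = {A,T} (union, +1)
JKLNV@1: {A,T} ∪ {C} = {A,C,T} (union, +1)
JK@2: {C} ∪ {G} = {C,G} (union, +1)
JKV@2: {C,G} ∩ {G} = {G} (intersection, +0)
JKNV@2: {G} ∪ {T} = {G,T} (union, +1)
JKLNV@2: {G,T} ∩ {T} = {T} (intersection, +0)
JK@3: {G} ∪ {C} = {C,G} (union, +1)
JKV@3: {C,G} ∩ {C} = {C} (intersection, +0)
JKNV@3: {C} ∩ {C} = {C} (intersection, +0)
JKLNV@3: {C} ∪ {A} = {A,C} (union, +1)
per-site changes: [2, 3, 2, 2]; total = 9

9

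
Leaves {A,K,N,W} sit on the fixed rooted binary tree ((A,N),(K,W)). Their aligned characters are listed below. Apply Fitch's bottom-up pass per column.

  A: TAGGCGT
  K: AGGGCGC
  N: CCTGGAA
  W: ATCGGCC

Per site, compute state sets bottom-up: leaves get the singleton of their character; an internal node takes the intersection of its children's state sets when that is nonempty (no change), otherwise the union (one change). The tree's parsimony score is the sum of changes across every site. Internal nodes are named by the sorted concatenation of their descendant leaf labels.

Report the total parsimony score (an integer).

AN@0: {T} ∪ {C} = {C,T} (union, +1)
KW@0: {A} ∩ {A} = {A} (intersection, +0)
AKNW@0: {C,T} ∪ {A} = {A,C,T} (union, +1)
AN@1: {A} ∪ {C} = {A,C} (union, +1)
KW@1: {G} ∪ {T} = {G,T} (union, +1)
AKNW@1: {A,C} ∪ {G,T} = {A,C,G,T} (union, +1)
AN@2: {G} ∪ {T} = {G,T} (union, +1)
KW@2: {G} ∪ {C} = {C,G} (union, +1)
AKNW@2: {G,T} ∩ {C,G} = {G} (intersection, +0)
AN@3: {G} ∩ {G} = {G} (intersection, +0)
KW@3: {G} ∩ {G} = {G} (intersection, +0)
AKNW@3: {G} ∩ {G} = {G} (intersection, +0)
AN@4: {C} ∪ {G} = {C,G} (union, +1)
KW@4: {C} ∪ {G} = {C,G} (union, +1)
AKNW@4: {C,G} ∩ {C,G} = {C,G} (intersection, +0)
AN@5: {G} ∪ {A} = {A,G} (union, +1)
KW@5: {G} ∪ {C} = {C,G} (union, +1)
AKNW@5: {A,G} ∩ {C,G} = {G} (intersection, +0)
AN@6: {T} ∪ {A} = {A,T} (union, +1)
KW@6: {C} ∩ {C} = {C} (intersection, +0)
AKNW@6: {A,T} ∪ {C} = {A,C,T} (union, +1)
per-site changes: [2, 3, 2, 0, 2, 2, 2]; total = 13

13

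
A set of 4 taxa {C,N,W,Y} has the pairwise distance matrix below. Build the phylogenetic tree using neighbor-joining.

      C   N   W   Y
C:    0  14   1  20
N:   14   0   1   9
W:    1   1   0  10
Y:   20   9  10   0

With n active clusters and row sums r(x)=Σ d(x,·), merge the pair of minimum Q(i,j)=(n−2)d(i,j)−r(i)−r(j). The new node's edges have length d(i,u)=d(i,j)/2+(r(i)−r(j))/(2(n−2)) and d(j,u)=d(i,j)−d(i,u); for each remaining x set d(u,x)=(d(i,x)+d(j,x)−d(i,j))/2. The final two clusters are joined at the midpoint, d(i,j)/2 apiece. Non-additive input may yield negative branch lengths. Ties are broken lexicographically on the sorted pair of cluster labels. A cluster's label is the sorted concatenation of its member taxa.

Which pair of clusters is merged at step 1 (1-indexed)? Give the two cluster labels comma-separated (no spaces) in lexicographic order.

C,W

1. join C+W (d=1, Q=-45) ⇒ CW; edges |C|=25/4, |W|=-21/4
  updated: d(CW,N)=7, d(CW,Y)=29/2
2. join CW+N (d=7, Q=-61/2) ⇒ CNW; edges |CW|=25/4, |N|=3/4
  updated: d(CNW,Y)=33/4
3. join CNW+Y (d=33/4) ⇒ CNWY; edges |CNW|=33/8, |Y|=33/8
final tree: (((C:25/4,W:-21/4):25/4,N:3/4):33/8,Y:33/8)
total length: 65/4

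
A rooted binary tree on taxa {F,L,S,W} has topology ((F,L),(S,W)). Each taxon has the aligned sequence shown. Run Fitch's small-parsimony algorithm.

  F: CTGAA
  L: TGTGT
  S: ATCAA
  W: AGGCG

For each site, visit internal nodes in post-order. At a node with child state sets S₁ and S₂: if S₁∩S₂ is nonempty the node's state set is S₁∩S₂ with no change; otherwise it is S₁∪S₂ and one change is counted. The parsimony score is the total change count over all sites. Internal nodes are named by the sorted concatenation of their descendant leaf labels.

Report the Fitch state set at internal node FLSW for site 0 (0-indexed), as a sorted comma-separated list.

[col 0] FL: children F:{C}, L:{T} ∪→ {C,T}; cost 1
[col 0] SW: children S:{A}, W:{A} ∩→ {A}; cost 0
[col 0] FLSW: children FL:{C,T}, SW:{A} ∪→ {A,C,T}; cost 1
[col 1] FL: children F:{T}, L:{G} ∪→ {G,T}; cost 1
[col 1] SW: children S:{T}, W:{G} ∪→ {G,T}; cost 1
[col 1] FLSW: children FL:{G,T}, SW:{G,T} ∩→ {G,T}; cost 0
[col 2] FL: children F:{G}, L:{T} ∪→ {G,T}; cost 1
[col 2] SW: children S:{C}, W:{G} ∪→ {C,G}; cost 1
[col 2] FLSW: children FL:{G,T}, SW:{C,G} ∩→ {G}; cost 0
[col 3] FL: children F:{A}, L:{G} ∪→ {A,G}; cost 1
[col 3] SW: children S:{A}, W:{C} ∪→ {A,C}; cost 1
[col 3] FLSW: children FL:{A,G}, SW:{A,C} ∩→ {A}; cost 0
[col 4] FL: children F:{A}, L:{T} ∪→ {A,T}; cost 1
[col 4] SW: children S:{A}, W:{G} ∪→ {A,G}; cost 1
[col 4] FLSW: children FL:{A,T}, SW:{A,G} ∩→ {A}; cost 0
per-site changes: [2, 2, 2, 2, 2]; total = 10

A,C,T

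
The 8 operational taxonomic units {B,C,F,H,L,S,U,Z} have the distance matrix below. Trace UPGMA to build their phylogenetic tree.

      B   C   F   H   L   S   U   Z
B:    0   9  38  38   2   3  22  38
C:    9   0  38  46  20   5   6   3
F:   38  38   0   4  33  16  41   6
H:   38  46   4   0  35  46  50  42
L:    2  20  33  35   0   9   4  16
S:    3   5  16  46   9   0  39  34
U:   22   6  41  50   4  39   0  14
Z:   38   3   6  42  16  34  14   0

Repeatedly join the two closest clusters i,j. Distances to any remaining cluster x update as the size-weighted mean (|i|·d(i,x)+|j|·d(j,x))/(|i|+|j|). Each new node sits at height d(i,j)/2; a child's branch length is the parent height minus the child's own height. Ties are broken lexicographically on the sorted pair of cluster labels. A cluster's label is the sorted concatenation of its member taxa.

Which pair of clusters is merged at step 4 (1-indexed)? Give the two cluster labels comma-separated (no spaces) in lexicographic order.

BL,S

1. join B+L (d=2) ⇒ BL; edges |B|=1, |L|=1
  updated: d(BL,C)=29/2, d(BL,F)=71/2, d(BL,H)=73/2, d(BL,S)=6, d(BL,U)=13, d(BL,Z)=27
2. join C+Z (d=3) ⇒ CZ; edges |C|=3/2, |Z|=3/2
  updated: d(BL,CZ)=83/4, d(CZ,F)=22, d(CZ,H)=44, d(CZ,S)=39/2, d(CZ,U)=10
3. join F+H (d=4) ⇒ FH; edges |F|=2, |H|=2
  updated: d(BL,FH)=36, d(CZ,FH)=33, d(FH,S)=31, d(FH,U)=91/2
4. join BL+S (d=6) ⇒ BLS; edges |BL|=2, |S|=3
  updated: d(BLS,CZ)=61/3, d(BLS,FH)=103/3, d(BLS,U)=65/3
5. join CZ+U (d=10) ⇒ CUZ; edges |CZ|=7/2, |U|=5
  updated: d(BLS,CUZ)=187/9, d(CUZ,FH)=223/6
6. join BLS+CUZ (d=187/9) ⇒ BCLSUZ; edges |BLS|=133/18, |CUZ|=97/18
  updated: d(BCLSUZ,FH)=143/4
7. join BCLSUZ+FH (d=143/4) ⇒ BCFHLSUZ; edges |BCLSUZ|=539/72, |FH|=127/8
final tree: ((((B:1,L:1):2,S:3):133/18,((C:3/2,Z:3/2):7/2,U:5):97/18):539/72,(F:2,H:2):127/8)
total length: 2111/36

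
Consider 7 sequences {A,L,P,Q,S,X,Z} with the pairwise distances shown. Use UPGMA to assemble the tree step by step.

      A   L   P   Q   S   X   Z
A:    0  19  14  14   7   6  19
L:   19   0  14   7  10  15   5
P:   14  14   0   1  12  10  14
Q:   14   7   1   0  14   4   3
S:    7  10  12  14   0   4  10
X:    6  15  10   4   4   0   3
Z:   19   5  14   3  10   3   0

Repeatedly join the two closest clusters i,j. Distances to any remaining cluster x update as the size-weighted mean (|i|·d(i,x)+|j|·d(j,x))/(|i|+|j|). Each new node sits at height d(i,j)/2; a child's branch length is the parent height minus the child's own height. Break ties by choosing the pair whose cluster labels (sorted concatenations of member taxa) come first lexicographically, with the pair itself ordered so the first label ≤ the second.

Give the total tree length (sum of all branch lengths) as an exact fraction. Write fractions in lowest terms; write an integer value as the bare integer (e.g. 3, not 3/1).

267/10

step 1: merge (P,Q) at d=1; branch lengths P→1/2, Q→1/2; new cluster PQ
  updated: d(A,PQ)=14, d(L,PQ)=21/2, d(PQ,S)=13, d(PQ,X)=7, d(PQ,Z)=17/2
step 2: merge (X,Z) at d=3; branch lengths X→3/2, Z→3/2; new cluster XZ
  updated: d(A,XZ)=25/2, d(L,XZ)=10, d(PQ,XZ)=31/4, d(S,XZ)=7
step 3: merge (A,S) at d=7; branch lengths A→7/2, S→7/2; new cluster AS
  updated: d(AS,L)=29/2, d(AS,PQ)=27/2, d(AS,XZ)=39/4
step 4: merge (PQ,XZ) at d=31/4; branch lengths PQ→27/8, XZ→19/8; new cluster PQXZ
  updated: d(AS,PQXZ)=93/8, d(L,PQXZ)=41/4
step 5: merge (L,PQXZ) at d=41/4; branch lengths L→41/8, PQXZ→5/4; new cluster LPQXZ
  updated: d(AS,LPQXZ)=61/5
step 6: merge (AS,LPQXZ) at d=61/5; branch lengths AS→13/5, LPQXZ→39/40; new cluster ALPQSXZ
final tree: ((A:7/2,S:7/2):13/5,(L:41/8,((P:1/2,Q:1/2):27/8,(X:3/2,Z:3/2):19/8):5/4):39/40)
total length: 267/10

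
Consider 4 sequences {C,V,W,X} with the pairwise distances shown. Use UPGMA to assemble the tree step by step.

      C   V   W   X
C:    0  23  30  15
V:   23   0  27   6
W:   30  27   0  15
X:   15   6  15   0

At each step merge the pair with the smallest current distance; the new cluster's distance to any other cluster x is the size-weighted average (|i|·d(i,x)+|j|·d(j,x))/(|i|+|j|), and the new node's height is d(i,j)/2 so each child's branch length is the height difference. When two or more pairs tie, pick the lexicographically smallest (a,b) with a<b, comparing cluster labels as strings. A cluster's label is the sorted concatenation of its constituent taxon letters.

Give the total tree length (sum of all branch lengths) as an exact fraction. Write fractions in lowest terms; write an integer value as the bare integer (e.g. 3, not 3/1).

73/2

iteration 1: select V,X (d=6); attach at lengths (3, 3); label the merged cluster VX
  updated: d(C,VX)=19, d(VX,W)=21
iteration 2: select C,VX (d=19); attach at lengths (19/2, 13/2); label the merged cluster CVX
  updated: d(CVX,W)=24
iteration 3: select CVX,W (d=24); attach at lengths (5/2, 12); label the merged cluster CVWX
final tree: ((C:19/2,(V:3,X:3):13/2):5/2,W:12)
total length: 73/2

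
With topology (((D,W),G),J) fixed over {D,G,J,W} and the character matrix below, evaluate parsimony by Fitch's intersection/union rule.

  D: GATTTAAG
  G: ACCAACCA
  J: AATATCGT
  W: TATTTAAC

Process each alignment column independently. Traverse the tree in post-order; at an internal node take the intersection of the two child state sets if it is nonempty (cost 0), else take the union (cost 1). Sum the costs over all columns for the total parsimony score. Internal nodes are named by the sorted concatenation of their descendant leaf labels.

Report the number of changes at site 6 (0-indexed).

2

DW@0: {G} ∪ {T} = {G,T} (union, +1)
DGW@0: {G,T} ∪ {A} = {A,G,T} (union, +1)
DGJW@0: {A,G,T} ∩ {A} = {A} (intersection, +0)
DW@1: {A} ∩ {A} = {A} (intersection, +0)
DGW@1: {A} ∪ {C} = {A,C} (union, +1)
DGJW@1: {A,C} ∩ {A} = {A} (intersection, +0)
DW@2: {T} ∩ {T} = {T} (intersection, +0)
DGW@2: {T} ∪ {C} = {C,T} (union, +1)
DGJW@2: {C,T} ∩ {T} = {T} (intersection, +0)
DW@3: {T} ∩ {T} = {T} (intersection, +0)
DGW@3: {T} ∪ {A} = {A,T} (union, +1)
DGJW@3: {A,T} ∩ {A} = {A} (intersection, +0)
DW@4: {T} ∩ {T} = {T} (intersection, +0)
DGW@4: {T} ∪ {A} = {A,T} (union, +1)
DGJW@4: {A,T} ∩ {T} = {T} (intersection, +0)
DW@5: {A} ∩ {A} = {A} (intersection, +0)
DGW@5: {A} ∪ {C} = {A,C} (union, +1)
DGJW@5: {A,C} ∩ {C} = {C} (intersection, +0)
DW@6: {A} ∩ {A} = {A} (intersection, +0)
DGW@6: {A} ∪ {C} = {A,C} (union, +1)
DGJW@6: {A,C} ∪ {G} = {A,C,G} (union, +1)
DW@7: {G} ∪ {C} = {C,G} (union, +1)
DGW@7: {C,G} ∪ {A} = {A,C,G} (union, +1)
DGJW@7: {A,C,G} ∪ {T} = {A,C,G,T} (union, +1)
per-site changes: [2, 1, 1, 1, 1, 1, 2, 3]; total = 12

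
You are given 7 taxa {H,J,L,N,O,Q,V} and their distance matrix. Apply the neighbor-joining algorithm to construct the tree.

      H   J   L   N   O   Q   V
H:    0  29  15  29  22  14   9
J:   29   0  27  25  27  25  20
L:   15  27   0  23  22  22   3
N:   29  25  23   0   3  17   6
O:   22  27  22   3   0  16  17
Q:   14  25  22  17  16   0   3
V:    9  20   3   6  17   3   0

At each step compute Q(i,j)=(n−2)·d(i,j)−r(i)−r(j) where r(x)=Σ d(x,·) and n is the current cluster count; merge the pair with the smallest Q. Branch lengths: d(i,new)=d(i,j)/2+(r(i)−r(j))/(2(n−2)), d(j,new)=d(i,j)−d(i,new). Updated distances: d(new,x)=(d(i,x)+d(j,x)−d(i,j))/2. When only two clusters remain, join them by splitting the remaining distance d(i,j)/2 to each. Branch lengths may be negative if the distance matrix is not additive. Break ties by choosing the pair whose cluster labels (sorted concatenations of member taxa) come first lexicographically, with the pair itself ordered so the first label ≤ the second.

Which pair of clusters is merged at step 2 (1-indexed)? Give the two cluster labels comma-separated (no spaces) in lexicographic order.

J,NO

step 1: merge (N,O) at d=3, Q=-195; branch lengths N→11/10, O→19/10; new cluster NO
  updated: d(H,NO)=24, d(J,NO)=49/2, d(L,NO)=21, d(NO,Q)=15, d(NO,V)=10
step 2: merge (J,NO) at d=49/2, Q=-122; branch lengths J→129/8, NO→67/8; new cluster JNO
  updated: d(H,JNO)=57/4, d(JNO,L)=47/4, d(JNO,Q)=31/4, d(JNO,V)=11/4
step 3: merge (L,V) at d=3, Q=-121/2; branch lengths L→43/6, V→-25/6; new cluster LV
  updated: d(H,LV)=21/2, d(JNO,LV)=23/4, d(LV,Q)=11
step 4: merge (H,LV) at d=21/2, Q=-45; branch lengths H→65/8, LV→19/8; new cluster HLV
  updated: d(HLV,JNO)=19/4, d(HLV,Q)=29/4
step 5: merge (HLV,JNO) at d=19/4, Q=-79/4; branch lengths HLV→17/8, JNO→21/8; new cluster HJLNOV
  updated: d(HJLNOV,Q)=41/8
step 6: merge (HJLNOV,Q) at d=41/8; branch lengths HJLNOV→41/16, Q→41/16; new cluster HJLNOQV
final tree: (((H:65/8,(L:43/6,V:-25/6):19/8):17/8,(J:129/8,(N:11/10,O:19/10):67/8):21/8):41/16,Q:41/16)
total length: 407/8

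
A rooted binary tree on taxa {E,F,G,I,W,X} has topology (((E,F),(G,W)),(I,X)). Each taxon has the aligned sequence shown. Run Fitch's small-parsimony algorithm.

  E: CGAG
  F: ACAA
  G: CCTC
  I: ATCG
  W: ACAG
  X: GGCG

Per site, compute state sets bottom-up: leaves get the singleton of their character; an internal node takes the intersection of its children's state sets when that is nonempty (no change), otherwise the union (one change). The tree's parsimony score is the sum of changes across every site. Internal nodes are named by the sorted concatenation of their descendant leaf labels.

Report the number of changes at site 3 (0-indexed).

2

[col 0] EF: children E:{C}, F:{A} ∪→ {A,C}; cost 1
[col 0] GW: children G:{C}, W:{A} ∪→ {A,C}; cost 1
[col 0] EFGW: children EF:{A,C}, GW:{A,C} ∩→ {A,C}; cost 0
[col 0] IX: children I:{A}, X:{G} ∪→ {A,G}; cost 1
[col 0] EFGIWX: children EFGW:{A,C}, IX:{A,G} ∩→ {A}; cost 0
[col 1] EF: children E:{G}, F:{C} ∪→ {C,G}; cost 1
[col 1] GW: children G:{C}, W:{C} ∩→ {C}; cost 0
[col 1] EFGW: children EF:{C,G}, GW:{C} ∩→ {C}; cost 0
[col 1] IX: children I:{T}, X:{G} ∪→ {G,T}; cost 1
[col 1] EFGIWX: children EFGW:{C}, IX:{G,T} ∪→ {C,G,T}; cost 1
[col 2] EF: children E:{A}, F:{A} ∩→ {A}; cost 0
[col 2] GW: children G:{T}, W:{A} ∪→ {A,T}; cost 1
[col 2] EFGW: children EF:{A}, GW:{A,T} ∩→ {A}; cost 0
[col 2] IX: children I:{C}, X:{C} ∩→ {C}; cost 0
[col 2] EFGIWX: children EFGW:{A}, IX:{C} ∪→ {A,C}; cost 1
[col 3] EF: children E:{G}, F:{A} ∪→ {A,G}; cost 1
[col 3] GW: children G:{C}, W:{G} ∪→ {C,G}; cost 1
[col 3] EFGW: children EF:{A,G}, GW:{C,G} ∩→ {G}; cost 0
[col 3] IX: children I:{G}, X:{G} ∩→ {G}; cost 0
[col 3] EFGIWX: children EFGW:{G}, IX:{G} ∩→ {G}; cost 0
per-site changes: [3, 3, 2, 2]; total = 10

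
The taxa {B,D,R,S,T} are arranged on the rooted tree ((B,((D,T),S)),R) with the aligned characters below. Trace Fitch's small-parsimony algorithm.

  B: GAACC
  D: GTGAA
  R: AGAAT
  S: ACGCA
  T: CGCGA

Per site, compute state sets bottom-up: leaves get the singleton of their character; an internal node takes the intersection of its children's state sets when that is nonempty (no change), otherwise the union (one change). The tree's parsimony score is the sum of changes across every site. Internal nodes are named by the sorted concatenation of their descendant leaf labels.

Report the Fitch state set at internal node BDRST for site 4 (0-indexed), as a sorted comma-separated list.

A,C,T

site 0, node DT: D={G} ∪ T={C} → {C,G} (+1)
site 0, node DST: DT={C,G} ∪ S={A} → {A,C,G} (+1)
site 0, node BDST: B={G} ∩ DST={A,C,G} → {G} (+0)
site 0, node BDRST: BDST={G} ∪ R={A} → {A,G} (+1)
site 1, node DT: D={T} ∪ T={G} → {G,T} (+1)
site 1, node DST: DT={G,T} ∪ S={C} → {C,G,T} (+1)
site 1, node BDST: B={A} ∪ DST={C,G,T} → {A,C,G,T} (+1)
site 1, node BDRST: BDST={A,C,G,T} ∩ R={G} → {G} (+0)
site 2, node DT: D={G} ∪ T={C} → {C,G} (+1)
site 2, node DST: DT={C,G} ∩ S={G} → {G} (+0)
site 2, node BDST: B={A} ∪ DST={G} → {A,G} (+1)
site 2, node BDRST: BDST={A,G} ∩ R={A} → {A} (+0)
site 3, node DT: D={A} ∪ T={G} → {A,G} (+1)
site 3, node DST: DT={A,G} ∪ S={C} → {A,C,G} (+1)
site 3, node BDST: B={C} ∩ DST={A,C,G} → {C} (+0)
site 3, node BDRST: BDST={C} ∪ R={A} → {A,C} (+1)
site 4, node DT: D={A} ∩ T={A} → {A} (+0)
site 4, node DST: DT={A} ∩ S={A} → {A} (+0)
site 4, node BDST: B={C} ∪ DST={A} → {A,C} (+1)
site 4, node BDRST: BDST={A,C} ∪ R={T} → {A,C,T} (+1)
per-site changes: [3, 3, 2, 3, 2]; total = 13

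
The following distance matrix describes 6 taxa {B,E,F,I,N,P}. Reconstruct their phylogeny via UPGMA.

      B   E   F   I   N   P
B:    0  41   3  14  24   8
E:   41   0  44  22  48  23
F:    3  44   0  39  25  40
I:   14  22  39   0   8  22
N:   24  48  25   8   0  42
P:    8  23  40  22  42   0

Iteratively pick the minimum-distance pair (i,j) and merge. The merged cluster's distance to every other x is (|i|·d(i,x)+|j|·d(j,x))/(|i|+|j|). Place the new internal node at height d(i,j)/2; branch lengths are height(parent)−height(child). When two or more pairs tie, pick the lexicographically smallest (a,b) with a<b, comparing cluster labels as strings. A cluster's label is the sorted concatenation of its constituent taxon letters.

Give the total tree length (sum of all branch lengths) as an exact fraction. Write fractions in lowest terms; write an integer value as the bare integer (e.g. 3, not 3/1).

505/8

step 1: merge (B,F) at d=3; branch lengths B→3/2, F→3/2; new cluster BF
  updated: d(BF,E)=85/2, d(BF,I)=53/2, d(BF,N)=49/2, d(BF,P)=24
step 2: merge (I,N) at d=8; branch lengths I→4, N→4; new cluster IN
  updated: d(BF,IN)=51/2, d(E,IN)=35, d(IN,P)=32
step 3: merge (E,P) at d=23; branch lengths E→23/2, P→23/2; new cluster EP
  updated: d(BF,EP)=133/4, d(EP,IN)=67/2
step 4: merge (BF,IN) at d=51/2; branch lengths BF→45/4, IN→35/4; new cluster BFIN
  updated: d(BFIN,EP)=267/8
step 5: merge (BFIN,EP) at d=267/8; branch lengths BFIN→63/16, EP→83/16; new cluster BEFINP
final tree: (((B:3/2,F:3/2):45/4,(I:4,N:4):35/4):63/16,(E:23/2,P:23/2):83/16)
total length: 505/8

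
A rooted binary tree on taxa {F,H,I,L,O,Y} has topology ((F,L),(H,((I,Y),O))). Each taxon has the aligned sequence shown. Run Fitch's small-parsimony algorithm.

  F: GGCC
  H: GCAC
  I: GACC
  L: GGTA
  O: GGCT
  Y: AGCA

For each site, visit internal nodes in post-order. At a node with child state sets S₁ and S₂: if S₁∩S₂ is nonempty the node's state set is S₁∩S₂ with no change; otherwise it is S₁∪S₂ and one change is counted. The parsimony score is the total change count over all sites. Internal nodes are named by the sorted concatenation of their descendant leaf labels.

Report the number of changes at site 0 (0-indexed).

1

FL@0: {G} ∩ {G} = {G} (intersection, +0)
IY@0: {G} ∪ {A} = {A,G} (union, +1)
IOY@0: {A,G} ∩ {G} = {G} (intersection, +0)
HIOY@0: {G} ∩ {G} = {G} (intersection, +0)
FHILOY@0: {G} ∩ {G} = {G} (intersection, +0)
FL@1: {G} ∩ {G} = {G} (intersection, +0)
IY@1: {A} ∪ {G} = {A,G} (union, +1)
IOY@1: {A,G} ∩ {G} = {G} (intersection, +0)
HIOY@1: {C} ∪ {G} = {C,G} (union, +1)
FHILOY@1: {G} ∩ {C,G} = {G} (intersection, +0)
FL@2: {C} ∪ {T} = {C,T} (union, +1)
IY@2: {C} ∩ {C} = {C} (intersection, +0)
IOY@2: {C} ∩ {C} = {C} (intersection, +0)
HIOY@2: {A} ∪ {C} = {A,C} (union, +1)
FHILOY@2: {C,T} ∩ {A,C} = {C} (intersection, +0)
FL@3: {C} ∪ {A} = {A,C} (union, +1)
IY@3: {C} ∪ {A} = {A,C} (union, +1)
IOY@3: {A,C} ∪ {T} = {A,C,T} (union, +1)
HIOY@3: {C} ∩ {A,C,T} = {C} (intersection, +0)
FHILOY@3: {A,C} ∩ {C} = {C} (intersection, +0)
per-site changes: [1, 2, 2, 3]; total = 8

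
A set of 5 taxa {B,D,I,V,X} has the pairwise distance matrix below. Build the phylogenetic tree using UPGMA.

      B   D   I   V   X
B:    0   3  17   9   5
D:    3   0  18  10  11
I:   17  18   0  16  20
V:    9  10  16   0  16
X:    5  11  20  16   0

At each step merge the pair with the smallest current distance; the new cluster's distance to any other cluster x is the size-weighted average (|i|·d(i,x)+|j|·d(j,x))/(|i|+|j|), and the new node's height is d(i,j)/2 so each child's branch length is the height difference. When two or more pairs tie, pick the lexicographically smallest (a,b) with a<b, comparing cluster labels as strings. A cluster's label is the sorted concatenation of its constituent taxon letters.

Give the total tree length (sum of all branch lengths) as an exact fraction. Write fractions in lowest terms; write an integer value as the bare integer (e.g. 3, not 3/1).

349/12

iteration 1: select B,D (d=3); attach at lengths (3/2, 3/2); label the merged cluster BD
  updated: d(BD,I)=35/2, d(BD,V)=19/2, d(BD,X)=8
iteration 2: select BD,X (d=8); attach at lengths (5/2, 4); label the merged cluster BDX
  updated: d(BDX,I)=55/3, d(BDX,V)=35/3
iteration 3: select BDX,V (d=35/3); attach at lengths (11/6, 35/6); label the merged cluster BDVX
  updated: d(BDVX,I)=71/4
iteration 4: select BDVX,I (d=71/4); attach at lengths (73/24, 71/8); label the merged cluster BDIVX
final tree: ((((B:3/2,D:3/2):5/2,X:4):11/6,V:35/6):73/24,I:71/8)
total length: 349/12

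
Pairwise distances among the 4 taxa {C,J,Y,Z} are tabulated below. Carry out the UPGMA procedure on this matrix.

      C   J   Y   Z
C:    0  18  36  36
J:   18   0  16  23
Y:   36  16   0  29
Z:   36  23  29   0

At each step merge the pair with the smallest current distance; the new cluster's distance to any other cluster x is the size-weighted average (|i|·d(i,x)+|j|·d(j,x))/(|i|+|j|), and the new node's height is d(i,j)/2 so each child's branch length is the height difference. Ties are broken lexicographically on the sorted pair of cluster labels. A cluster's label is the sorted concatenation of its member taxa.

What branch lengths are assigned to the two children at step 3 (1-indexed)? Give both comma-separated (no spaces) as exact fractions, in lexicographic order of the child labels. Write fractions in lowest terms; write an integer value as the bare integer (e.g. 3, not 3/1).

15,2

iteration 1: select J,Y (d=16); attach at lengths (8, 8); label the merged cluster JY
  updated: d(C,JY)=27, d(JY,Z)=26
iteration 2: select JY,Z (d=26); attach at lengths (5, 13); label the merged cluster JYZ
  updated: d(C,JYZ)=30
iteration 3: select C,JYZ (d=30); attach at lengths (15, 2); label the merged cluster CJYZ
final tree: (C:15,((J:8,Y:8):5,Z:13):2)
total length: 51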